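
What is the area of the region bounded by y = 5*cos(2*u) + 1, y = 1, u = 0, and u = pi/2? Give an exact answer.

The difference (5*cos(2*u) + 1) - (1) = 5*cos(2*u) changes sign at u = pi/4 inside [0, pi/2], so split the integral there.
∫[0,pi/4] (5*cos(2*u)) du = 5/2.
∫[pi/4,pi/2] (5*cos(2*u)) du = -5/2; the area of that piece is 5/2.
Total area = 5/2 + 5/2 = 5.

5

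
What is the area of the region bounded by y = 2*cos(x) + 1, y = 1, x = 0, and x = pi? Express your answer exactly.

4

The difference (2*cos(x) + 1) - (1) = 2*cos(x) changes sign at x = pi/2 inside [0, pi], so split the integral there.
∫[0,pi/2] (2*cos(x)) dx = 2.
∫[pi/2,pi] (2*cos(x)) dx = -2; the area of that piece is 2.
Total area = 2 + 2 = 4.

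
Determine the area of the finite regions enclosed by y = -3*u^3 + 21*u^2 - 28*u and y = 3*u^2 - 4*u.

Set the curves equal: -3*u^3 + 21*u^2 - 28*u = 3*u^2 - 4*u, so -3*u^3 + 18*u^2 - 24*u = 0, which factors as -3*u*(u - 4)*(u - 2) = 0. The curves meet at u = 0, 2, 4.
On [0, 2], y = 3*u^2 - 4*u is on top; that piece has area ∫[0,2] (-(-3*u^3 + 18*u^2 - 24*u)) du = 12.
On [2, 4], y = -3*u^3 + 21*u^2 - 28*u is on top; that piece has area ∫[2,4] (-3*u^3 + 18*u^2 - 24*u) du = 12.
Total enclosed area = 12 + 12 = 24.

24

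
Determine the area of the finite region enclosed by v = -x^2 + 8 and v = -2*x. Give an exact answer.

36

Set the curves equal: -x^2 + 8 = -2*x, so -x^2 + 2*x + 8 = 0, which factors as -(x - 4)*(x + 2) = 0. The curves meet at x = -2, 4.
On [-2, 4], v = -x^2 + 8 is on top; that piece has area ∫[-2,4] (-x^2 + 2*x + 8) dx = 36.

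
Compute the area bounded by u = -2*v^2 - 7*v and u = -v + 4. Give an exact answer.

1/3

Both boundary curves give u as a function of v, so integrate with respect to v. Setting them equal: -2*v^2 - 6*v - 4 = 0, i.e. -2*(v + 1)*(v + 2) = 0, so they meet at v = -2, -1.
For v in [-2, -1], u = -2*v^2 - 7*v is on the right; area = ∫[-2,-1] (-2*v^2 - 6*v - 4) dv = 1/3.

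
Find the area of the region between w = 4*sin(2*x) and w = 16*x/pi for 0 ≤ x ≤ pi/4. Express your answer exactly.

2 - pi/2

On [0, pi/4], (4*sin(2*x)) - (16*x/pi) = -16*x/pi + 4*sin(2*x) is ≥ 0 throughout, so the area is a single integral of |-16*x/pi + 4*sin(2*x)|.
∫[0,pi/4] (-16*x/pi + 4*sin(2*x)) dx = 2 - pi/2.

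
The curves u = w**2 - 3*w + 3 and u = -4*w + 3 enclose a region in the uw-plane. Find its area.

1/6

Both boundary curves give u as a function of w, so integrate with respect to w. Setting them equal: w**2 + w = 0, i.e. w*(w + 1) = 0, so they meet at w = -1, 0.
For w in [-1, 0], u = w**2 - 3*w + 3 is on the left; area = ∫[-1,0] (-(w**2 + w)) dw = 1/6.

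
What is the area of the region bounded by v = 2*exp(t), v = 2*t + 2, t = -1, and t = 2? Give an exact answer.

On [-1, 2], (2*exp(t)) - (2*t + 2) = -2*t + 2*exp(t) - 2 is ≥ 0 throughout, so the area is a single integral of |-2*t + 2*exp(t) - 2|.
∫[-1,2] (-2*t + 2*exp(t) - 2) dt = -9 - 2*exp(-1) + 2*exp(2).

-9 - 2*exp(-1) + 2*exp(2)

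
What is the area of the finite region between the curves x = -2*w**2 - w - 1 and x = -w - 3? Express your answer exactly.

Both boundary curves give x as a function of w, so integrate with respect to w. Setting them equal: -2*w**2 + 2 = 0, i.e. -2*(w - 1)*(w + 1) = 0, so they meet at w = -1, 1.
For w in [-1, 1], x = -2*w**2 - w - 1 is on the right; area = ∫[-1,1] (-2*w**2 + 2) dw = 8/3.

8/3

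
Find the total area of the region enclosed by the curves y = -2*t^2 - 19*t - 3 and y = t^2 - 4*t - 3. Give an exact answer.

125/2

Set the curves equal: -2*t^2 - 19*t - 3 = t^2 - 4*t - 3, so -3*t^2 - 15*t = 0, which factors as -3*t*(t + 5) = 0. The curves meet at t = -5, 0.
On [-5, 0], y = -2*t^2 - 19*t - 3 is on top; that piece has area ∫[-5,0] (-3*t^2 - 15*t) dt = 125/2.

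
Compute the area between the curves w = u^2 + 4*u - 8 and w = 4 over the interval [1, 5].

The difference (u^2 + 4*u - 8) - (4) = u^2 + 4*u - 12 changes sign at u = 2 inside [1, 5], so split the integral there.
∫[1,2] (u^2 + 4*u - 12) du = -11/3; the area of that piece is 11/3.
∫[2,5] (u^2 + 4*u - 12) du = 45.
Total area = 11/3 + 45 = 146/3.

146/3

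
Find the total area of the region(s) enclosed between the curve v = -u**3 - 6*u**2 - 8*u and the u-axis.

8

The curve meets the u-axis where -u**3 - 6*u**2 - 8*u = 0, i.e. -u*(u + 2)*(u + 4) = 0, at u = -4, -2, 0.
On [-4, -2] the curve lies below the axis; ∫[-4,-2] (-u**3 - 6*u**2 - 8*u) du = -4, giving area 4.
On [-2, 0] the curve lies above the axis; ∫[-2,0] (-u**3 - 6*u**2 - 8*u) du = 4, giving area 4.
Total area = 4 + 4 = 8.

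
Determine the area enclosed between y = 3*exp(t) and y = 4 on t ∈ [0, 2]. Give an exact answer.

The difference (3*exp(t)) - (4) = 3*exp(t) - 4 changes sign at t = log(4/3) inside [0, 2], so split the integral there.
∫[0,log(4/3)] (3*exp(t) - 4) dt = log(81/256) + 1; the area of that piece is -1 + log(256/81).
∫[log(4/3),2] (3*exp(t) - 4) dt = -12 - 4*log(3) + 8*log(2) + 3*exp(2).
Total area = (-1 + log(256/81)) + (-12 - 4*log(3) + 8*log(2) + 3*exp(2)) = -13 - 8*log(3) + 16*log(2) + 3*exp(2).

-13 - 8*log(3) + 16*log(2) + 3*exp(2)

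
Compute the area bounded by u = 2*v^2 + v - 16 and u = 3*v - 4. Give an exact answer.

125/3

Both boundary curves give u as a function of v, so integrate with respect to v. Setting them equal: 2*v^2 - 2*v - 12 = 0, i.e. 2*(v - 3)*(v + 2) = 0, so they meet at v = -2, 3.
For v in [-2, 3], u = 2*v^2 + v - 16 is on the left; area = ∫[-2,3] (-(2*v^2 - 2*v - 12)) dv = 125/3.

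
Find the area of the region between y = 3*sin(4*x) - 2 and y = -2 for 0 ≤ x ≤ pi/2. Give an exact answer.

The difference (3*sin(4*x) - 2) - (-2) = 3*sin(4*x) changes sign at x = pi/4 inside [0, pi/2], so split the integral there.
∫[0,pi/4] (3*sin(4*x)) dx = 3/2.
∫[pi/4,pi/2] (3*sin(4*x)) dx = -3/2; the area of that piece is 3/2.
Total area = 3/2 + 3/2 = 3.

3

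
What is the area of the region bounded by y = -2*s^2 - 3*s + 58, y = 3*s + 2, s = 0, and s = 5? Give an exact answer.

145

The difference (-2*s^2 - 3*s + 58) - (3*s + 2) = -2*s^2 - 6*s + 56 changes sign at s = 4 inside [0, 5], so split the integral there.
∫[0,4] (-2*s^2 - 6*s + 56) ds = 400/3.
∫[4,5] (-2*s^2 - 6*s + 56) ds = -35/3; the area of that piece is 35/3.
Total area = 400/3 + 35/3 = 145.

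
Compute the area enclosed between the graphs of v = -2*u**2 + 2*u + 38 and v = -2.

243

Set the curves equal: -2*u**2 + 2*u + 38 = -2, so -2*u**2 + 2*u + 40 = 0, which factors as -2*(u - 5)*(u + 4) = 0. The curves meet at u = -4, 5.
On [-4, 5], v = -2*u**2 + 2*u + 38 is on top; that piece has area ∫[-4,5] (-2*u**2 + 2*u + 40) du = 243.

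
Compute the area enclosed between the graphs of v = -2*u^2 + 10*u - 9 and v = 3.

Set the curves equal: -2*u^2 + 10*u - 9 = 3, so -2*u^2 + 10*u - 12 = 0, which factors as -2*(u - 3)*(u - 2) = 0. The curves meet at u = 2, 3.
On [2, 3], v = -2*u^2 + 10*u - 9 is on top; that piece has area ∫[2,3] (-2*u^2 + 10*u - 12) du = 1/3.

1/3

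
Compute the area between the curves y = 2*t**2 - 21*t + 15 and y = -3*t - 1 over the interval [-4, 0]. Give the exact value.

752/3

On [-4, 0], (2*t**2 - 21*t + 15) - (-3*t - 1) = 2*t**2 - 18*t + 16 is ≥ 0 throughout, so the area is a single integral of |2*t**2 - 18*t + 16|.
∫[-4,0] (2*t**2 - 18*t + 16) dt = 752/3.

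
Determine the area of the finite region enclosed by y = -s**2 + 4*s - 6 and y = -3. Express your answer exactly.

4/3

Set the curves equal: -s**2 + 4*s - 6 = -3, so -s**2 + 4*s - 3 = 0, which factors as -(s - 3)*(s - 1) = 0. The curves meet at s = 1, 3.
On [1, 3], y = -s**2 + 4*s - 6 is on top; that piece has area ∫[1,3] (-s**2 + 4*s - 3) ds = 4/3.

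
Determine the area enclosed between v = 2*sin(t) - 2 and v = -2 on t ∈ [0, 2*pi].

8

The difference (2*sin(t) - 2) - (-2) = 2*sin(t) changes sign at t = pi inside [0, 2*pi], so split the integral there.
∫[0,pi] (2*sin(t)) dt = 4.
∫[pi,2*pi] (2*sin(t)) dt = -4; the area of that piece is 4.
Total area = 4 + 4 = 8.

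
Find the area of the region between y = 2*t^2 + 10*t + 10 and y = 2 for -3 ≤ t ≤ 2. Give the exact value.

The difference (2*t^2 + 10*t + 10) - (2) = 2*t^2 + 10*t + 8 changes sign at t = -1 inside [-3, 2], so split the integral there.
∫[-3,-1] (2*t^2 + 10*t + 8) dt = -20/3; the area of that piece is 20/3.
∫[-1,2] (2*t^2 + 10*t + 8) dt = 45.
Total area = 20/3 + 45 = 155/3.

155/3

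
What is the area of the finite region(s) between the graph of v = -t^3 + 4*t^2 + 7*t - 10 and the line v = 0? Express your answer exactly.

The curve meets the t-axis where -t^3 + 4*t^2 + 7*t - 10 = 0, i.e. -(t - 5)*(t - 1)*(t + 2) = 0, at t = -2, 1, 5.
On [-2, 1] the curve lies below the axis; ∫[-2,1] (-t^3 + 4*t^2 + 7*t - 10) dt = -99/4, giving area 99/4.
On [1, 5] the curve lies above the axis; ∫[1,5] (-t^3 + 4*t^2 + 7*t - 10) dt = 160/3, giving area 160/3.
Total area = 99/4 + 160/3 = 937/12.

937/12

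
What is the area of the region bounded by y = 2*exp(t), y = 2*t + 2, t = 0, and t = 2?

-10 + 2*exp(2)

On [0, 2], (2*exp(t)) - (2*t + 2) = -2*t + 2*exp(t) - 2 is ≥ 0 throughout, so the area is a single integral of |-2*t + 2*exp(t) - 2|.
∫[0,2] (-2*t + 2*exp(t) - 2) dt = -10 + 2*exp(2).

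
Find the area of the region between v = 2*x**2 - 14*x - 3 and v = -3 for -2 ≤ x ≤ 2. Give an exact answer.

The difference (2*x**2 - 14*x - 3) - (-3) = 2*x**2 - 14*x changes sign at x = 0 inside [-2, 2], so split the integral there.
∫[-2,0] (2*x**2 - 14*x) dx = 100/3.
∫[0,2] (2*x**2 - 14*x) dx = -68/3; the area of that piece is 68/3.
Total area = 100/3 + 68/3 = 56.

56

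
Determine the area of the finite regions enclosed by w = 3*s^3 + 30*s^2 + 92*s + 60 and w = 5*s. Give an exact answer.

Set the curves equal: 3*s^3 + 30*s^2 + 92*s + 60 = 5*s, so 3*s^3 + 30*s^2 + 87*s + 60 = 0, which factors as 3*(s + 1)*(s + 4)*(s + 5) = 0. The curves meet at s = -5, -4, -1.
On [-5, -4], w = 3*s^3 + 30*s^2 + 92*s + 60 is on top; that piece has area ∫[-5,-4] (3*s^3 + 30*s^2 + 87*s + 60) ds = 7/4.
On [-4, -1], w = 5*s is on top; that piece has area ∫[-4,-1] (-(3*s^3 + 30*s^2 + 87*s + 60)) ds = 135/4.
Total enclosed area = 7/4 + 135/4 = 71/2.

71/2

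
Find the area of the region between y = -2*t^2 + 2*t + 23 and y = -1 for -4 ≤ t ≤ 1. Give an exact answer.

The difference (-2*t^2 + 2*t + 23) - (-1) = -2*t^2 + 2*t + 24 changes sign at t = -3 inside [-4, 1], so split the integral there.
∫[-4,-3] (-2*t^2 + 2*t + 24) dt = -23/3; the area of that piece is 23/3.
∫[-3,1] (-2*t^2 + 2*t + 24) dt = 208/3.
Total area = 23/3 + 208/3 = 77.

77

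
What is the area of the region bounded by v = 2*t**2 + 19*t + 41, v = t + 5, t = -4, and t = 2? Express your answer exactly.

The difference (2*t**2 + 19*t + 41) - (t + 5) = 2*t**2 + 18*t + 36 changes sign at t = -3 inside [-4, 2], so split the integral there.
∫[-4,-3] (2*t**2 + 18*t + 36) dt = -7/3; the area of that piece is 7/3.
∫[-3,2] (2*t**2 + 18*t + 36) dt = 475/3.
Total area = 7/3 + 475/3 = 482/3.

482/3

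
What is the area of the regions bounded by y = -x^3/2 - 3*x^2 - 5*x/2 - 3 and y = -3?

Set the curves equal: -x^3/2 - 3*x^2 - 5*x/2 - 3 = -3, so -x^3/2 - 3*x^2 - 5*x/2 = 0, which factors as -x*(x + 1)*(x + 5)/2 = 0. The curves meet at x = -5, -1, 0.
On [-5, -1], y = -3 is on top; that piece has area ∫[-5,-1] (-(-x^3/2 - 3*x^2 - 5*x/2)) dx = 16.
On [-1, 0], y = -x^3/2 - 3*x^2 - 5*x/2 - 3 is on top; that piece has area ∫[-1,0] (-x^3/2 - 3*x^2 - 5*x/2) dx = 3/8.
Total enclosed area = 16 + 3/8 = 131/8.

131/8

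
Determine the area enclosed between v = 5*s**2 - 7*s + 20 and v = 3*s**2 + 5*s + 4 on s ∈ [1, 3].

The difference (5*s**2 - 7*s + 20) - (3*s**2 + 5*s + 4) = 2*s**2 - 12*s + 16 changes sign at s = 2 inside [1, 3], so split the integral there.
∫[1,2] (2*s**2 - 12*s + 16) ds = 8/3.
∫[2,3] (2*s**2 - 12*s + 16) ds = -4/3; the area of that piece is 4/3.
Total area = 8/3 + 4/3 = 4.

4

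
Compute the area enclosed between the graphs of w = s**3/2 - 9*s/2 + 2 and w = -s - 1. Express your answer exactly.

Set the curves equal: s**3/2 - 9*s/2 + 2 = -s - 1, so s**3/2 - 7*s/2 + 3 = 0, which factors as (s - 2)*(s - 1)*(s + 3)/2 = 0. The curves meet at s = -3, 1, 2.
On [-3, 1], w = s**3/2 - 9*s/2 + 2 is on top; that piece has area ∫[-3,1] (s**3/2 - 7*s/2 + 3) ds = 16.
On [1, 2], w = -s - 1 is on top; that piece has area ∫[1,2] (-(s**3/2 - 7*s/2 + 3)) ds = 3/8.
Total enclosed area = 16 + 3/8 = 131/8.

131/8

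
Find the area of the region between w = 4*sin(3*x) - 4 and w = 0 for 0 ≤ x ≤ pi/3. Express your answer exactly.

On [0, pi/3], (4*sin(3*x) - 4) - (0) = 4*sin(3*x) - 4 is ≤ 0 throughout, so the area is a single integral of |4*sin(3*x) - 4|.
∫[0,pi/3] (4*sin(3*x) - 4) dx = 8/3 - 4*pi/3; the area of that piece is -8/3 + 4*pi/3.

-8/3 + 4*pi/3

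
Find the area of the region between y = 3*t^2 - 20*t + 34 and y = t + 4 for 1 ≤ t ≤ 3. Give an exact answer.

9

The difference (3*t^2 - 20*t + 34) - (t + 4) = 3*t^2 - 21*t + 30 changes sign at t = 2 inside [1, 3], so split the integral there.
∫[1,2] (3*t^2 - 21*t + 30) dt = 11/2.
∫[2,3] (3*t^2 - 21*t + 30) dt = -7/2; the area of that piece is 7/2.
Total area = 11/2 + 7/2 = 9.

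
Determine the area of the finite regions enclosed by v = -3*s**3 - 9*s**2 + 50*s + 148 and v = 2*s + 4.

1551/2

Set the curves equal: -3*s**3 - 9*s**2 + 50*s + 148 = 2*s + 4, so -3*s**3 - 9*s**2 + 48*s + 144 = 0, which factors as -3*(s - 4)*(s + 3)*(s + 4) = 0. The curves meet at s = -4, -3, 4.
On [-4, -3], v = 2*s + 4 is on top; that piece has area ∫[-4,-3] (-(-3*s**3 - 9*s**2 + 48*s + 144)) ds = 15/4.
On [-3, 4], v = -3*s**3 - 9*s**2 + 50*s + 148 is on top; that piece has area ∫[-3,4] (-3*s**3 - 9*s**2 + 48*s + 144) ds = 3087/4.
Total enclosed area = 15/4 + 3087/4 = 1551/2.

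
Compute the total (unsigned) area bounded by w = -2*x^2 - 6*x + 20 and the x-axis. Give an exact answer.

343/3

The curve meets the x-axis where -2*x^2 - 6*x + 20 = 0, i.e. -2*(x - 2)*(x + 5) = 0, at x = -5, 2.
On [-5, 2] the curve lies above the axis; ∫[-5,2] (-2*x^2 - 6*x + 20) dx = 343/3, giving area 343/3.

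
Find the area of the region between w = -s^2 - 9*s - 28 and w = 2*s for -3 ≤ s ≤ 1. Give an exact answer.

On [-3, 1], (-s^2 - 9*s - 28) - (2*s) = -s^2 - 11*s - 28 is ≤ 0 throughout, so the area is a single integral of |-s^2 - 11*s - 28|.
∫[-3,1] (-s^2 - 11*s - 28) ds = -232/3; the area of that piece is 232/3.

232/3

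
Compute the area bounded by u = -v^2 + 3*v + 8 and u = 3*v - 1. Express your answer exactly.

Both boundary curves give u as a function of v, so integrate with respect to v. Setting them equal: -v^2 + 9 = 0, i.e. -(v - 3)*(v + 3) = 0, so they meet at v = -3, 3.
For v in [-3, 3], u = -v^2 + 3*v + 8 is on the right; area = ∫[-3,3] (-v^2 + 9) dv = 36.

36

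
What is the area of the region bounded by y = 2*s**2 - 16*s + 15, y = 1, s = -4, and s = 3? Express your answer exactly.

252

The difference (2*s**2 - 16*s + 15) - (1) = 2*s**2 - 16*s + 14 changes sign at s = 1 inside [-4, 3], so split the integral there.
∫[-4,1] (2*s**2 - 16*s + 14) ds = 700/3.
∫[1,3] (2*s**2 - 16*s + 14) ds = -56/3; the area of that piece is 56/3.
Total area = 700/3 + 56/3 = 252.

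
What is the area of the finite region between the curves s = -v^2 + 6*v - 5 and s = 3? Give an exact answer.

Both boundary curves give s as a function of v, so integrate with respect to v. Setting them equal: -v^2 + 6*v - 8 = 0, i.e. -(v - 4)*(v - 2) = 0, so they meet at v = 2, 4.
For v in [2, 4], s = -v^2 + 6*v - 5 is on the right; area = ∫[2,4] (-v^2 + 6*v - 8) dv = 4/3.

4/3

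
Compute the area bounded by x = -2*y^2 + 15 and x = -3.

Both boundary curves give x as a function of y, so integrate with respect to y. Setting them equal: -2*y^2 + 18 = 0, i.e. -2*(y - 3)*(y + 3) = 0, so they meet at y = -3, 3.
For y in [-3, 3], x = -2*y^2 + 15 is on the right; area = ∫[-3,3] (-2*y^2 + 18) dy = 72.

72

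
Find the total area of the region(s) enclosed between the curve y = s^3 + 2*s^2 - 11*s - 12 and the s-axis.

The curve meets the s-axis where s^3 + 2*s^2 - 11*s - 12 = 0, i.e. (s - 3)*(s + 1)*(s + 4) = 0, at s = -4, -1, 3.
On [-4, -1] the curve lies above the axis; ∫[-4,-1] (s^3 + 2*s^2 - 11*s - 12) ds = 99/4, giving area 99/4.
On [-1, 3] the curve lies below the axis; ∫[-1,3] (s^3 + 2*s^2 - 11*s - 12) ds = -160/3, giving area 160/3.
Total area = 99/4 + 160/3 = 937/12.

937/12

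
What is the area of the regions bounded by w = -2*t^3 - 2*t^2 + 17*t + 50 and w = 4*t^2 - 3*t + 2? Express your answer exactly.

Set the curves equal: -2*t^3 - 2*t^2 + 17*t + 50 = 4*t^2 - 3*t + 2, so -2*t^3 - 6*t^2 + 20*t + 48 = 0, which factors as -2*(t - 3)*(t + 2)*(t + 4) = 0. The curves meet at t = -4, -2, 3.
On [-4, -2], w = 4*t^2 - 3*t + 2 is on top; that piece has area ∫[-4,-2] (-(-2*t^3 - 6*t^2 + 20*t + 48)) dt = 16.
On [-2, 3], w = -2*t^3 - 2*t^2 + 17*t + 50 is on top; that piece has area ∫[-2,3] (-2*t^3 - 6*t^2 + 20*t + 48) dt = 375/2.
Total enclosed area = 16 + 375/2 = 407/2.

407/2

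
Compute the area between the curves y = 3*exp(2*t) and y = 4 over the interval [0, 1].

-13/2 - 4*log(3) + 8*log(2) + 3*exp(2)/2

The difference (3*exp(2*t)) - (4) = 3*exp(2*t) - 4 changes sign at t = -log(3)/2 + log(2) inside [0, 1], so split the integral there.
∫[0,-log(3)/2 + log(2)] (3*exp(2*t) - 4) dt = log(9/16) + 1/2; the area of that piece is -1/2 + log(16/9).
∫[-log(3)/2 + log(2),1] (3*exp(2*t) - 4) dt = -6 - 2*log(3) + 4*log(2) + 3*exp(2)/2.
Total area = (-1/2 + log(16/9)) + (-6 - 2*log(3) + 4*log(2) + 3*exp(2)/2) = -13/2 - 4*log(3) + 8*log(2) + 3*exp(2)/2.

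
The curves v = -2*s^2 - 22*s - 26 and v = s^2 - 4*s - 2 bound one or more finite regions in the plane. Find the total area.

4

Set the curves equal: -2*s^2 - 22*s - 26 = s^2 - 4*s - 2, so -3*s^2 - 18*s - 24 = 0, which factors as -3*(s + 2)*(s + 4) = 0. The curves meet at s = -4, -2.
On [-4, -2], v = -2*s^2 - 22*s - 26 is on top; that piece has area ∫[-4,-2] (-3*s^2 - 18*s - 24) ds = 4.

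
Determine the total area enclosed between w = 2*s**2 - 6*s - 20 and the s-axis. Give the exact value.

343/3

The curve meets the s-axis where 2*s**2 - 6*s - 20 = 0, i.e. 2*(s - 5)*(s + 2) = 0, at s = -2, 5.
On [-2, 5] the curve lies below the axis; ∫[-2,5] (2*s**2 - 6*s - 20) ds = -343/3, giving area 343/3.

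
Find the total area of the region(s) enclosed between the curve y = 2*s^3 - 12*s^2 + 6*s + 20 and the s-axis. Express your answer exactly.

The curve meets the s-axis where 2*s^3 - 12*s^2 + 6*s + 20 = 0, i.e. 2*(s - 5)*(s - 2)*(s + 1) = 0, at s = -1, 2, 5.
On [-1, 2] the curve lies above the axis; ∫[-1,2] (2*s^3 - 12*s^2 + 6*s + 20) ds = 81/2, giving area 81/2.
On [2, 5] the curve lies below the axis; ∫[2,5] (2*s^3 - 12*s^2 + 6*s + 20) ds = -81/2, giving area 81/2.
Total area = 81/2 + 81/2 = 81.

81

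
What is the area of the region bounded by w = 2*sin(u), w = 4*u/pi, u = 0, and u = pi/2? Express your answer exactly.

On [0, pi/2], (2*sin(u)) - (4*u/pi) = -4*u/pi + 2*sin(u) is ≥ 0 throughout, so the area is a single integral of |-4*u/pi + 2*sin(u)|.
∫[0,pi/2] (-4*u/pi + 2*sin(u)) du = 2 - pi/2.

2 - pi/2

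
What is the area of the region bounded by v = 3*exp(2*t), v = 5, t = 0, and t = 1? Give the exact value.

-17/2 - 11*log(3)/2 + log(15)/2 + 9*log(5)/2 + 3*exp(2)/2

The difference (3*exp(2*t)) - (5) = 3*exp(2*t) - 5 changes sign at t = -log(3)/2 + log(5)/2 inside [0, 1], so split the integral there.
∫[0,-log(3)/2 + log(5)/2] (3*exp(2*t) - 5) dt = log(9*sqrt(15)/125) + 1; the area of that piece is -1 + log(25*sqrt(15)/27).
∫[-log(3)/2 + log(5)/2,1] (3*exp(2*t) - 5) dt = -15/2 - 5*log(3)/2 + 5*log(5)/2 + 3*exp(2)/2.
Total area = (-1 + log(25*sqrt(15)/27)) + (-15/2 - 5*log(3)/2 + 5*log(5)/2 + 3*exp(2)/2) = -17/2 - 11*log(3)/2 + log(15)/2 + 9*log(5)/2 + 3*exp(2)/2.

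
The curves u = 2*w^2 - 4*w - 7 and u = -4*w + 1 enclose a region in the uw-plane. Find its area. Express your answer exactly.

Both boundary curves give u as a function of w, so integrate with respect to w. Setting them equal: 2*w^2 - 8 = 0, i.e. 2*(w - 2)*(w + 2) = 0, so they meet at w = -2, 2.
For w in [-2, 2], u = 2*w^2 - 4*w - 7 is on the left; area = ∫[-2,2] (-(2*w^2 - 8)) dw = 64/3.

64/3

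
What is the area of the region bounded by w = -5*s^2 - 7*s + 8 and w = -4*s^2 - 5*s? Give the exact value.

36

Set the curves equal: -5*s^2 - 7*s + 8 = -4*s^2 - 5*s, so -s^2 - 2*s + 8 = 0, which factors as -(s - 2)*(s + 4) = 0. The curves meet at s = -4, 2.
On [-4, 2], w = -5*s^2 - 7*s + 8 is on top; that piece has area ∫[-4,2] (-s^2 - 2*s + 8) ds = 36.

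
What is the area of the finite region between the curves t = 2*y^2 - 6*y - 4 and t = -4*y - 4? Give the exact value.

1/3

Both boundary curves give t as a function of y, so integrate with respect to y. Setting them equal: 2*y^2 - 2*y = 0, i.e. 2*y*(y - 1) = 0, so they meet at y = 0, 1.
For y in [0, 1], t = 2*y^2 - 6*y - 4 is on the left; area = ∫[0,1] (-(2*y^2 - 2*y)) dy = 1/3.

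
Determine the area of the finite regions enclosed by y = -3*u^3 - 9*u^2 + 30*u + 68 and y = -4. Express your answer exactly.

Set the curves equal: -3*u^3 - 9*u^2 + 30*u + 68 = -4, so -3*u^3 - 9*u^2 + 30*u + 72 = 0, which factors as -3*(u - 3)*(u + 2)*(u + 4) = 0. The curves meet at u = -4, -2, 3.
On [-4, -2], y = -4 is on top; that piece has area ∫[-4,-2] (-(-3*u^3 - 9*u^2 + 30*u + 72)) du = 24.
On [-2, 3], y = -3*u^3 - 9*u^2 + 30*u + 68 is on top; that piece has area ∫[-2,3] (-3*u^3 - 9*u^2 + 30*u + 72) du = 1125/4.
Total enclosed area = 24 + 1125/4 = 1221/4.

1221/4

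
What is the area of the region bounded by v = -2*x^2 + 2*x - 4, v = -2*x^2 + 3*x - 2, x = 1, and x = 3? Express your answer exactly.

8

On [1, 3], (-2*x^2 + 2*x - 4) - (-2*x^2 + 3*x - 2) = -x - 2 is ≤ 0 throughout, so the area is a single integral of |-x - 2|.
∫[1,3] (-x - 2) dx = -8; the area of that piece is 8.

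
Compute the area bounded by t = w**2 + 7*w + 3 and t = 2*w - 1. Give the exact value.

9/2

Both boundary curves give t as a function of w, so integrate with respect to w. Setting them equal: w**2 + 5*w + 4 = 0, i.e. (w + 1)*(w + 4) = 0, so they meet at w = -4, -1.
For w in [-4, -1], t = w**2 + 7*w + 3 is on the left; area = ∫[-4,-1] (-(w**2 + 5*w + 4)) dw = 9/2.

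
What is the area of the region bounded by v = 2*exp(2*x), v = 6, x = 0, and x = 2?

The difference (2*exp(2*x)) - (6) = 2*exp(2*x) - 6 changes sign at x = log(3)/2 inside [0, 2], so split the integral there.
∫[0,log(3)/2] (2*exp(2*x) - 6) dx = 2 - log(27); the area of that piece is -2 + log(27).
∫[log(3)/2,2] (2*exp(2*x) - 6) dx = -15 + 3*log(3) + exp(4).
Total area = (-2 + log(27)) + (-15 + 3*log(3) + exp(4)) = -17 + 6*log(3) + exp(4).

-17 + 6*log(3) + exp(4)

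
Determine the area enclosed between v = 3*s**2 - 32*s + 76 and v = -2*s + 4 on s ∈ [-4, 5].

706

The difference (3*s**2 - 32*s + 76) - (-2*s + 4) = 3*s**2 - 30*s + 72 changes sign at s = 4 inside [-4, 5], so split the integral there.
∫[-4,4] (3*s**2 - 30*s + 72) ds = 704.
∫[4,5] (3*s**2 - 30*s + 72) ds = -2; the area of that piece is 2.
Total area = 704 + 2 = 706.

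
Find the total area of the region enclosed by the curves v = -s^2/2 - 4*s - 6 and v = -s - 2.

2/3

Set the curves equal: -s^2/2 - 4*s - 6 = -s - 2, so -s^2/2 - 3*s - 4 = 0, which factors as -(s + 2)*(s + 4)/2 = 0. The curves meet at s = -4, -2.
On [-4, -2], v = -s^2/2 - 4*s - 6 is on top; that piece has area ∫[-4,-2] (-s^2/2 - 3*s - 4) ds = 2/3.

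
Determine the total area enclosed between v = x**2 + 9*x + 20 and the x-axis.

The curve meets the x-axis where x**2 + 9*x + 20 = 0, i.e. (x + 4)*(x + 5) = 0, at x = -5, -4.
On [-5, -4] the curve lies below the axis; ∫[-5,-4] (x**2 + 9*x + 20) dx = -1/6, giving area 1/6.

1/6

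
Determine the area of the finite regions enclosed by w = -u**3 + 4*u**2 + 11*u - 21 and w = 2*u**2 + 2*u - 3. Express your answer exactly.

Set the curves equal: -u**3 + 4*u**2 + 11*u - 21 = 2*u**2 + 2*u - 3, so -u**3 + 2*u**2 + 9*u - 18 = 0, which factors as -(u - 3)*(u - 2)*(u + 3) = 0. The curves meet at u = -3, 2, 3.
On [-3, 2], w = 2*u**2 + 2*u - 3 is on top; that piece has area ∫[-3,2] (-(-u**3 + 2*u**2 + 9*u - 18)) du = 875/12.
On [2, 3], w = -u**3 + 4*u**2 + 11*u - 21 is on top; that piece has area ∫[2,3] (-u**3 + 2*u**2 + 9*u - 18) du = 11/12.
Total enclosed area = 875/12 + 11/12 = 443/6.

443/6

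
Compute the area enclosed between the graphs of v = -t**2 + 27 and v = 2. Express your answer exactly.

Set the curves equal: -t**2 + 27 = 2, so -t**2 + 25 = 0, which factors as -(t - 5)*(t + 5) = 0. The curves meet at t = -5, 5.
On [-5, 5], v = -t**2 + 27 is on top; that piece has area ∫[-5,5] (-t**2 + 25) dt = 500/3.

500/3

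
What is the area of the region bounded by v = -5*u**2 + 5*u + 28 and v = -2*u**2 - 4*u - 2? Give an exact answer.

Set the curves equal: -5*u**2 + 5*u + 28 = -2*u**2 - 4*u - 2, so -3*u**2 + 9*u + 30 = 0, which factors as -3*(u - 5)*(u + 2) = 0. The curves meet at u = -2, 5.
On [-2, 5], v = -5*u**2 + 5*u + 28 is on top; that piece has area ∫[-2,5] (-3*u**2 + 9*u + 30) du = 343/2.

343/2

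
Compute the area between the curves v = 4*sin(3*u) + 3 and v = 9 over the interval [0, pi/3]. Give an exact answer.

-8/3 + 2*pi

On [0, pi/3], (4*sin(3*u) + 3) - (9) = 4*sin(3*u) - 6 is ≤ 0 throughout, so the area is a single integral of |4*sin(3*u) - 6|.
∫[0,pi/3] (4*sin(3*u) - 6) du = 8/3 - 2*pi; the area of that piece is -8/3 + 2*pi.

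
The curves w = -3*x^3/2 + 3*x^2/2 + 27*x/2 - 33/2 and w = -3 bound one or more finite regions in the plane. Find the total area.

74

Set the curves equal: -3*x^3/2 + 3*x^2/2 + 27*x/2 - 33/2 = -3, so -3*x^3/2 + 3*x^2/2 + 27*x/2 - 27/2 = 0, which factors as -3*(x - 3)*(x - 1)*(x + 3)/2 = 0. The curves meet at x = -3, 1, 3.
On [-3, 1], w = -3 is on top; that piece has area ∫[-3,1] (-(-3*x^3/2 + 3*x^2/2 + 27*x/2 - 27/2)) dx = 64.
On [1, 3], w = -3*x^3/2 + 3*x^2/2 + 27*x/2 - 33/2 is on top; that piece has area ∫[1,3] (-3*x^3/2 + 3*x^2/2 + 27*x/2 - 27/2) dx = 10.
Total enclosed area = 64 + 10 = 74.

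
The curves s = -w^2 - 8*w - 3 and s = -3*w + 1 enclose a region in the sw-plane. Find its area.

Both boundary curves give s as a function of w, so integrate with respect to w. Setting them equal: -w^2 - 5*w - 4 = 0, i.e. -(w + 1)*(w + 4) = 0, so they meet at w = -4, -1.
For w in [-4, -1], s = -w^2 - 8*w - 3 is on the right; area = ∫[-4,-1] (-w^2 - 5*w - 4) dw = 9/2.

9/2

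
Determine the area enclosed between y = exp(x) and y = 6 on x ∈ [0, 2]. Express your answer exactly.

-23 + exp(2) + 12*log(6)

The difference (exp(x)) - (6) = exp(x) - 6 changes sign at x = log(6) inside [0, 2], so split the integral there.
∫[0,log(6)] (exp(x) - 6) dx = 5 - log(46656); the area of that piece is -5 + log(46656).
∫[log(6),2] (exp(x) - 6) dx = -18 + exp(2) + 6*log(6).
Total area = (-5 + log(46656)) + (-18 + exp(2) + 6*log(6)) = -23 + exp(2) + 12*log(6).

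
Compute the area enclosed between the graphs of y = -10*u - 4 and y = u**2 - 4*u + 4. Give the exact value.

4/3

Set the curves equal: -10*u - 4 = u**2 - 4*u + 4, so -u**2 - 6*u - 8 = 0, which factors as -(u + 2)*(u + 4) = 0. The curves meet at u = -4, -2.
On [-4, -2], y = -10*u - 4 is on top; that piece has area ∫[-4,-2] (-u**2 - 6*u - 8) du = 4/3.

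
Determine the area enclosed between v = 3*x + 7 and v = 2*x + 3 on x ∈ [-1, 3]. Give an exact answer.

20

On [-1, 3], (3*x + 7) - (2*x + 3) = x + 4 is ≥ 0 throughout, so the area is a single integral of |x + 4|.
∫[-1,3] (x + 4) dx = 20.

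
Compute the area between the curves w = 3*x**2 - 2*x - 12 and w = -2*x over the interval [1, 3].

12

The difference (3*x**2 - 2*x - 12) - (-2*x) = 3*x**2 - 12 changes sign at x = 2 inside [1, 3], so split the integral there.
∫[1,2] (3*x**2 - 12) dx = -5; the area of that piece is 5.
∫[2,3] (3*x**2 - 12) dx = 7.
Total area = 5 + 7 = 12.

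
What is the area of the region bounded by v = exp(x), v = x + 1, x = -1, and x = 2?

-9/2 - exp(-1) + exp(2)

On [-1, 2], (exp(x)) - (x + 1) = -x + exp(x) - 1 is ≥ 0 throughout, so the area is a single integral of |-x + exp(x) - 1|.
∫[-1,2] (-x + exp(x) - 1) dx = -9/2 - exp(-1) + exp(2).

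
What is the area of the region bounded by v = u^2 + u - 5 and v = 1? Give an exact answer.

125/6

Set the curves equal: u^2 + u - 5 = 1, so u^2 + u - 6 = 0, which factors as (u - 2)*(u + 3) = 0. The curves meet at u = -3, 2.
On [-3, 2], v = 1 is on top; that piece has area ∫[-3,2] (-(u^2 + u - 6)) du = 125/6.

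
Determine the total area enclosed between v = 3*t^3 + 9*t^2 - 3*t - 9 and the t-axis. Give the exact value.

24

The curve meets the t-axis where 3*t^3 + 9*t^2 - 3*t - 9 = 0, i.e. 3*(t - 1)*(t + 1)*(t + 3) = 0, at t = -3, -1, 1.
On [-3, -1] the curve lies above the axis; ∫[-3,-1] (3*t^3 + 9*t^2 - 3*t - 9) dt = 12, giving area 12.
On [-1, 1] the curve lies below the axis; ∫[-1,1] (3*t^3 + 9*t^2 - 3*t - 9) dt = -12, giving area 12.
Total area = 12 + 12 = 24.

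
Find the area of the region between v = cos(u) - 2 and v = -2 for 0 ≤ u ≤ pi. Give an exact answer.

The difference (cos(u) - 2) - (-2) = cos(u) changes sign at u = pi/2 inside [0, pi], so split the integral there.
∫[0,pi/2] (cos(u)) du = 1.
∫[pi/2,pi] (cos(u)) du = -1; the area of that piece is 1.
Total area = 1 + 1 = 2.

2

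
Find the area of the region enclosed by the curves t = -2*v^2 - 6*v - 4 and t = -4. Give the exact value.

9

Both boundary curves give t as a function of v, so integrate with respect to v. Setting them equal: -2*v^2 - 6*v = 0, i.e. -2*v*(v + 3) = 0, so they meet at v = -3, 0.
For v in [-3, 0], t = -2*v^2 - 6*v - 4 is on the right; area = ∫[-3,0] (-2*v^2 - 6*v) dv = 9.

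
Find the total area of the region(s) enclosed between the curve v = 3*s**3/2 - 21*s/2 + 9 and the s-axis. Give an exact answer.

393/8

The curve meets the s-axis where 3*s**3/2 - 21*s/2 + 9 = 0, i.e. 3*(s - 2)*(s - 1)*(s + 3)/2 = 0, at s = -3, 1, 2.
On [-3, 1] the curve lies above the axis; ∫[-3,1] (3*s**3/2 - 21*s/2 + 9) ds = 48, giving area 48.
On [1, 2] the curve lies below the axis; ∫[1,2] (3*s**3/2 - 21*s/2 + 9) ds = -9/8, giving area 9/8.
Total area = 48 + 9/8 = 393/8.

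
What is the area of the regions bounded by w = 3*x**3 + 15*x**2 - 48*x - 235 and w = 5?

5137/4

Set the curves equal: 3*x**3 + 15*x**2 - 48*x - 235 = 5, so 3*x**3 + 15*x**2 - 48*x - 240 = 0, which factors as 3*(x - 4)*(x + 4)*(x + 5) = 0. The curves meet at x = -5, -4, 4.
On [-5, -4], w = 3*x**3 + 15*x**2 - 48*x - 235 is on top; that piece has area ∫[-5,-4] (3*x**3 + 15*x**2 - 48*x - 240) dx = 17/4.
On [-4, 4], w = 5 is on top; that piece has area ∫[-4,4] (-(3*x**3 + 15*x**2 - 48*x - 240)) dx = 1280.
Total enclosed area = 17/4 + 1280 = 5137/4.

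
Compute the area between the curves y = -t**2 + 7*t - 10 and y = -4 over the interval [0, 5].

43/2

The difference (-t**2 + 7*t - 10) - (-4) = -t**2 + 7*t - 6 changes sign at t = 1 inside [0, 5], so split the integral there.
∫[0,1] (-t**2 + 7*t - 6) dt = -17/6; the area of that piece is 17/6.
∫[1,5] (-t**2 + 7*t - 6) dt = 56/3.
Total area = 17/6 + 56/3 = 43/2.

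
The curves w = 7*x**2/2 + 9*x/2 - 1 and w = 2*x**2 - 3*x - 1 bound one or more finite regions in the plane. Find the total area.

125/4

Set the curves equal: 7*x**2/2 + 9*x/2 - 1 = 2*x**2 - 3*x - 1, so 3*x**2/2 + 15*x/2 = 0, which factors as 3*x*(x + 5)/2 = 0. The curves meet at x = -5, 0.
On [-5, 0], w = 2*x**2 - 3*x - 1 is on top; that piece has area ∫[-5,0] (-(3*x**2/2 + 15*x/2)) dx = 125/4.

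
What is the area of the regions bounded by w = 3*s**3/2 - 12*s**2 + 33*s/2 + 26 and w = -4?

Set the curves equal: 3*s**3/2 - 12*s**2 + 33*s/2 + 26 = -4, so 3*s**3/2 - 12*s**2 + 33*s/2 + 30 = 0, which factors as 3*(s - 5)*(s - 4)*(s + 1)/2 = 0. The curves meet at s = -1, 4, 5.
On [-1, 4], w = 3*s**3/2 - 12*s**2 + 33*s/2 + 26 is on top; that piece has area ∫[-1,4] (3*s**3/2 - 12*s**2 + 33*s/2 + 30) ds = 875/8.
On [4, 5], w = -4 is on top; that piece has area ∫[4,5] (-(3*s**3/2 - 12*s**2 + 33*s/2 + 30)) ds = 11/8.
Total enclosed area = 875/8 + 11/8 = 443/4.

443/4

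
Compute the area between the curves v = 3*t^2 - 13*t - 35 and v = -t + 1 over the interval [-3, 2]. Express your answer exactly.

The difference (3*t^2 - 13*t - 35) - (-t + 1) = 3*t^2 - 12*t - 36 changes sign at t = -2 inside [-3, 2], so split the integral there.
∫[-3,-2] (3*t^2 - 12*t - 36) dt = 13.
∫[-2,2] (3*t^2 - 12*t - 36) dt = -128; the area of that piece is 128.
Total area = 13 + 128 = 141.

141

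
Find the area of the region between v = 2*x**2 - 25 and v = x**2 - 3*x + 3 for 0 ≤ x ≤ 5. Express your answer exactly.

The difference (2*x**2 - 25) - (x**2 - 3*x + 3) = x**2 + 3*x - 28 changes sign at x = 4 inside [0, 5], so split the integral there.
∫[0,4] (x**2 + 3*x - 28) dx = -200/3; the area of that piece is 200/3.
∫[4,5] (x**2 + 3*x - 28) dx = 35/6.
Total area = 200/3 + 35/6 = 145/2.

145/2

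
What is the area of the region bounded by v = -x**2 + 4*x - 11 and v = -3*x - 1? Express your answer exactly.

Set the curves equal: -x**2 + 4*x - 11 = -3*x - 1, so -x**2 + 7*x - 10 = 0, which factors as -(x - 5)*(x - 2) = 0. The curves meet at x = 2, 5.
On [2, 5], v = -x**2 + 4*x - 11 is on top; that piece has area ∫[2,5] (-x**2 + 7*x - 10) dx = 9/2.

9/2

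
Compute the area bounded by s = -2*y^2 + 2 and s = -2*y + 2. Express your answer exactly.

Both boundary curves give s as a function of y, so integrate with respect to y. Setting them equal: -2*y^2 + 2*y = 0, i.e. -2*y*(y - 1) = 0, so they meet at y = 0, 1.
For y in [0, 1], s = -2*y^2 + 2 is on the right; area = ∫[0,1] (-2*y^2 + 2*y) dy = 1/3.

1/3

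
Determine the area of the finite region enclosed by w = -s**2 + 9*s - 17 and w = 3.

Set the curves equal: -s**2 + 9*s - 17 = 3, so -s**2 + 9*s - 20 = 0, which factors as -(s - 5)*(s - 4) = 0. The curves meet at s = 4, 5.
On [4, 5], w = -s**2 + 9*s - 17 is on top; that piece has area ∫[4,5] (-s**2 + 9*s - 20) ds = 1/6.

1/6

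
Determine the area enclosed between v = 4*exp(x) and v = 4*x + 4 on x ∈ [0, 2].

On [0, 2], (4*exp(x)) - (4*x + 4) = -4*x + 4*exp(x) - 4 is ≥ 0 throughout, so the area is a single integral of |-4*x + 4*exp(x) - 4|.
∫[0,2] (-4*x + 4*exp(x) - 4) dx = -20 + 4*exp(2).

-20 + 4*exp(2)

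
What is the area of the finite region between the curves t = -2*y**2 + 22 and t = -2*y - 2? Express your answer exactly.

Both boundary curves give t as a function of y, so integrate with respect to y. Setting them equal: -2*y**2 + 2*y + 24 = 0, i.e. -2*(y - 4)*(y + 3) = 0, so they meet at y = -3, 4.
For y in [-3, 4], t = -2*y**2 + 22 is on the right; area = ∫[-3,4] (-2*y**2 + 2*y + 24) dy = 343/3.

343/3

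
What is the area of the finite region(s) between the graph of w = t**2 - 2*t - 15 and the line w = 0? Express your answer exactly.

The curve meets the t-axis where t**2 - 2*t - 15 = 0, i.e. (t - 5)*(t + 3) = 0, at t = -3, 5.
On [-3, 5] the curve lies below the axis; ∫[-3,5] (t**2 - 2*t - 15) dt = -256/3, giving area 256/3.

256/3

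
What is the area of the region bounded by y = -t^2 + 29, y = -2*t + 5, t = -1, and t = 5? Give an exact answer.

On [-1, 5], (-t^2 + 29) - (-2*t + 5) = -t^2 + 2*t + 24 is ≥ 0 throughout, so the area is a single integral of |-t^2 + 2*t + 24|.
∫[-1,5] (-t^2 + 2*t + 24) dt = 126.

126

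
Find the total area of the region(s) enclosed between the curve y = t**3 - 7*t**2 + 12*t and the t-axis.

71/6

The curve meets the t-axis where t**3 - 7*t**2 + 12*t = 0, i.e. t*(t - 4)*(t - 3) = 0, at t = 0, 3, 4.
On [0, 3] the curve lies above the axis; ∫[0,3] (t**3 - 7*t**2 + 12*t) dt = 45/4, giving area 45/4.
On [3, 4] the curve lies below the axis; ∫[3,4] (t**3 - 7*t**2 + 12*t) dt = -7/12, giving area 7/12.
Total area = 45/4 + 7/12 = 71/6.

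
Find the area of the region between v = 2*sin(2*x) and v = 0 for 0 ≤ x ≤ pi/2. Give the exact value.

On [0, pi/2], (2*sin(2*x)) - (0) = 2*sin(2*x) is ≥ 0 throughout, so the area is a single integral of |2*sin(2*x)|.
∫[0,pi/2] (2*sin(2*x)) dx = 2.

2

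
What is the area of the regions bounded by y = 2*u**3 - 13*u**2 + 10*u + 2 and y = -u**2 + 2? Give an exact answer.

131/2

Set the curves equal: 2*u**3 - 13*u**2 + 10*u + 2 = -u**2 + 2, so 2*u**3 - 12*u**2 + 10*u = 0, which factors as 2*u*(u - 5)*(u - 1) = 0. The curves meet at u = 0, 1, 5.
On [0, 1], y = 2*u**3 - 13*u**2 + 10*u + 2 is on top; that piece has area ∫[0,1] (2*u**3 - 12*u**2 + 10*u) du = 3/2.
On [1, 5], y = -u**2 + 2 is on top; that piece has area ∫[1,5] (-(2*u**3 - 12*u**2 + 10*u)) du = 64.
Total enclosed area = 3/2 + 64 = 131/2.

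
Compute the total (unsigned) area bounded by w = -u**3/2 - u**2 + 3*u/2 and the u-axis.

71/12

The curve meets the u-axis where -u**3/2 - u**2 + 3*u/2 = 0, i.e. -u*(u - 1)*(u + 3)/2 = 0, at u = -3, 0, 1.
On [-3, 0] the curve lies below the axis; ∫[-3,0] (-u**3/2 - u**2 + 3*u/2) du = -45/8, giving area 45/8.
On [0, 1] the curve lies above the axis; ∫[0,1] (-u**3/2 - u**2 + 3*u/2) du = 7/24, giving area 7/24.
Total area = 45/8 + 7/24 = 71/12.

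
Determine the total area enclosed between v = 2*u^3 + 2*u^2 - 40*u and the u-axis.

The curve meets the u-axis where 2*u^3 + 2*u^2 - 40*u = 0, i.e. 2*u*(u - 4)*(u + 5) = 0, at u = -5, 0, 4.
On [-5, 0] the curve lies above the axis; ∫[-5,0] (2*u^3 + 2*u^2 - 40*u) du = 1625/6, giving area 1625/6.
On [0, 4] the curve lies below the axis; ∫[0,4] (2*u^3 + 2*u^2 - 40*u) du = -448/3, giving area 448/3.
Total area = 1625/6 + 448/3 = 2521/6.

2521/6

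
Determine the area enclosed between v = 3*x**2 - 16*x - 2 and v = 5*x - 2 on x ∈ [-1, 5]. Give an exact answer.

The difference (3*x**2 - 16*x - 2) - (5*x - 2) = 3*x**2 - 21*x changes sign at x = 0 inside [-1, 5], so split the integral there.
∫[-1,0] (3*x**2 - 21*x) dx = 23/2.
∫[0,5] (3*x**2 - 21*x) dx = -275/2; the area of that piece is 275/2.
Total area = 23/2 + 275/2 = 149.

149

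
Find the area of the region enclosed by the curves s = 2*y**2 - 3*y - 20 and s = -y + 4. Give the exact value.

Both boundary curves give s as a function of y, so integrate with respect to y. Setting them equal: 2*y**2 - 2*y - 24 = 0, i.e. 2*(y - 4)*(y + 3) = 0, so they meet at y = -3, 4.
For y in [-3, 4], s = 2*y**2 - 3*y - 20 is on the left; area = ∫[-3,4] (-(2*y**2 - 2*y - 24)) dy = 343/3.

343/3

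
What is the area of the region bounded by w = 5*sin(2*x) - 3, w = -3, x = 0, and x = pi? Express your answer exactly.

The difference (5*sin(2*x) - 3) - (-3) = 5*sin(2*x) changes sign at x = pi/2 inside [0, pi], so split the integral there.
∫[0,pi/2] (5*sin(2*x)) dx = 5.
∫[pi/2,pi] (5*sin(2*x)) dx = -5; the area of that piece is 5.
Total area = 5 + 5 = 10.

10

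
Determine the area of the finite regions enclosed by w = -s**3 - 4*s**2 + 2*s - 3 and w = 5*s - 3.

37/12

Set the curves equal: -s**3 - 4*s**2 + 2*s - 3 = 5*s - 3, so -s**3 - 4*s**2 - 3*s = 0, which factors as -s*(s + 1)*(s + 3) = 0. The curves meet at s = -3, -1, 0.
On [-3, -1], w = 5*s - 3 is on top; that piece has area ∫[-3,-1] (-(-s**3 - 4*s**2 - 3*s)) ds = 8/3.
On [-1, 0], w = -s**3 - 4*s**2 + 2*s - 3 is on top; that piece has area ∫[-1,0] (-s**3 - 4*s**2 - 3*s) ds = 5/12.
Total enclosed area = 8/3 + 5/12 = 37/12.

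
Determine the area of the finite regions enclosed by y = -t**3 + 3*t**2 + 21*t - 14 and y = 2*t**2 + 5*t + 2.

Set the curves equal: -t**3 + 3*t**2 + 21*t - 14 = 2*t**2 + 5*t + 2, so -t**3 + t**2 + 16*t - 16 = 0, which factors as -(t - 4)*(t - 1)*(t + 4) = 0. The curves meet at t = -4, 1, 4.
On [-4, 1], y = 2*t**2 + 5*t + 2 is on top; that piece has area ∫[-4,1] (-(-t**3 + t**2 + 16*t - 16)) dt = 1375/12.
On [1, 4], y = -t**3 + 3*t**2 + 21*t - 14 is on top; that piece has area ∫[1,4] (-t**3 + t**2 + 16*t - 16) dt = 117/4.
Total enclosed area = 1375/12 + 117/4 = 863/6.

863/6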